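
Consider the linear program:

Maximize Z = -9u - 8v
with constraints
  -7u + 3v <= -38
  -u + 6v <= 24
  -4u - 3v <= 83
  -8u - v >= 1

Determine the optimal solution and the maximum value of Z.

u = 4, v = -33, maximum Z = 228

Extreme points and Z = -9u - 8v:
  (-45/11, -733/33) → Z = 7079/33
  (35/31, -311/31) → Z = 2173/31
  (4, -33) → Z = 228

The optimum lies where -4u - 3v = 83 and -8u - v = 1.
Solving simultaneously gives u = 4, v = -33.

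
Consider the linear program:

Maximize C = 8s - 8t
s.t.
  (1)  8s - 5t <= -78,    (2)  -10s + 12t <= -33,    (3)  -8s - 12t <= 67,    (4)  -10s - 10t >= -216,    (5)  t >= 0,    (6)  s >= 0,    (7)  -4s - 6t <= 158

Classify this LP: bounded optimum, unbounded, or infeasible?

The boundaries 8s - 5t = -78 and -10s - 10t = -216 meet at (30/13, 1254/65), but that point violates -10s + 12t ≤ -33. Every candidate vertex is excluded by some other constraint, so the feasible region is empty.

infeasible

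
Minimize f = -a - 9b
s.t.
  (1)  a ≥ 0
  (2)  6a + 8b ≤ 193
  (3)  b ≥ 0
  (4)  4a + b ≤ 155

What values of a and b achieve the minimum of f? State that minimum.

a = 0, b = 193/8, minimum f = -1737/8

Feasible corners and f = -a - 9b:
  (0, 193/8) → f = -1737/8
  (0, 0) → f = 0
  (193/6, 0) → f = -193/6

The optimum lies where a = 0 and 6a + 8b = 193.
Solving simultaneously gives a = 0, b = 193/8.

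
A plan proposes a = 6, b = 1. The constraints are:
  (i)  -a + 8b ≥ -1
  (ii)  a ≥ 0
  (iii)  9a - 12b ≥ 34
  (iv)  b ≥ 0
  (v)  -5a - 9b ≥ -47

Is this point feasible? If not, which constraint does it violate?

(i): 2 ≥ -1 ✓
(ii): 6 ≥ 0 ✓
(iii): 42 ≥ 34 ✓
(iv): 1 ≥ 0 ✓
(v): -39 ≥ -47 ✓

feasible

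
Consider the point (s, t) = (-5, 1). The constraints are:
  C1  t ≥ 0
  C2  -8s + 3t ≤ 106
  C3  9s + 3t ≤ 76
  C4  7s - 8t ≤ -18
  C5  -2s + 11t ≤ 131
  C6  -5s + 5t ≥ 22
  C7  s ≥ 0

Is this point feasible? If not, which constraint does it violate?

Constraint C7: s = -5, which is not ≥ 0. All other constraints are satisfied.

not feasible — violates C7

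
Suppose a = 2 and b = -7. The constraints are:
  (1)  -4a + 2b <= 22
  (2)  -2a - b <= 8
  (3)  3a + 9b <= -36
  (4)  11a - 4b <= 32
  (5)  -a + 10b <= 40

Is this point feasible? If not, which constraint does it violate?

Constraint (4): 11a - 4b = 50, which is not ≤ 32. All other constraints are satisfied.

not feasible — violates (4)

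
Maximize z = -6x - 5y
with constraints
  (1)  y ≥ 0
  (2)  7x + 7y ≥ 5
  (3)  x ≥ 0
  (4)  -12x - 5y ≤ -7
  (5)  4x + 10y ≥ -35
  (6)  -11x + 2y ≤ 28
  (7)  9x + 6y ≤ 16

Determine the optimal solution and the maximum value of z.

x = 24/49, y = 11/49, maximum z = -199/49

Vertices and z = -6x - 5y:
  (5/7, 0) → z = -30/7
  (16/9, 0) → z = -32/3
  (24/49, 11/49) → z = -199/49
  (0, 7/5) → z = -7
  (0, 8/3) → z = -40/3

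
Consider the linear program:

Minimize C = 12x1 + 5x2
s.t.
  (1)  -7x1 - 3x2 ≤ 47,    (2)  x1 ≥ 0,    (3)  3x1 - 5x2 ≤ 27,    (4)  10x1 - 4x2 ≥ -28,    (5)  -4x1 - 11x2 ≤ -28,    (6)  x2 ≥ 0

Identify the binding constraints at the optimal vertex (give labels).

(2) and (5)

Corner points and C = 12x1 + 5x2:
  (0, 7) → C = 35
  (0, 28/11) → C = 140/11
  (9, 0) → C = 108
  (7, 0) → C = 84
The feasible region is unbounded (it extends along (2, 5), (5, 3)), but C strictly increases along every unbounded feasible direction, so there is no improving ray and the minimum is attained at a vertex.

The minimum is at (0, 28/11). Substituting into each constraint, equality holds for (2) and (5); the remaining constraints have slack.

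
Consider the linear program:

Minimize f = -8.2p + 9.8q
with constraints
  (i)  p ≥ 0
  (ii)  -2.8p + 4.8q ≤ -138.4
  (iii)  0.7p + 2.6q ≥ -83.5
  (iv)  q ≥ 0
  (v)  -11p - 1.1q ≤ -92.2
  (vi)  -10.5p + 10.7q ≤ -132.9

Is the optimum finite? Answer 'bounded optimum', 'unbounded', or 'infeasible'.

unbounded

From the feasible point (346/7, 0), moving in the direction (4.8, 2.8) keeps every constraint satisfied while f decreases without bound.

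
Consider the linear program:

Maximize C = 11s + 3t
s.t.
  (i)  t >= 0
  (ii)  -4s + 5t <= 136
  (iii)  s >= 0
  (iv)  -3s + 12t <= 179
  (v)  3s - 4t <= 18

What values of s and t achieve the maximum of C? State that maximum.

s = 233/6, t = 197/8, maximum C = 12025/24

Feasible corners and C = 11s + 3t:
  (0, 0) → C = 0
  (6, 0) → C = 66
  (0, 179/12) → C = 179/4
  (233/6, 197/8) → C = 12025/24

At the optimal vertex, -3s + 12t = 179 and 3s - 4t = 18.
Solving simultaneously gives s = 233/6, t = 197/8.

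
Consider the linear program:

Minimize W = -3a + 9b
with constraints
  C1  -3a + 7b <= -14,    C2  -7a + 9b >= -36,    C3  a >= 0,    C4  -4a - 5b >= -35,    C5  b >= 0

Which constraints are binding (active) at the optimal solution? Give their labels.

C2 and C5

Extreme points and W = -3a + 9b:
  (63/11, 5/11) → W = -144/11
  (14/3, 0) → W = -14
  (36/7, 0) → W = -108/7

The minimum is at (36/7, 0). Substituting into each constraint, equality holds for C2 and C5; the remaining constraints have slack.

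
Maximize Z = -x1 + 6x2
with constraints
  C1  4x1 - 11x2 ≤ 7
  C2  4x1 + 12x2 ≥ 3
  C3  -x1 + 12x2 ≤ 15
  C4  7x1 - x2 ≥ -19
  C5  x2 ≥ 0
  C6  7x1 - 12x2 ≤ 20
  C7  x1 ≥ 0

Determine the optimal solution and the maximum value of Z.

x1 = 0, x2 = 5/4, maximum Z = 15/2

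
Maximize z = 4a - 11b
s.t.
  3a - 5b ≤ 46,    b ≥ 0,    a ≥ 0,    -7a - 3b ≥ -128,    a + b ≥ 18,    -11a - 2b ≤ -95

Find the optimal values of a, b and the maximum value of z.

a = 17, b = 1, maximum z = 57

At the optimal vertex, 3a - 5b = 46 and a + b = 18.
Solving simultaneously gives a = 17, b = 1.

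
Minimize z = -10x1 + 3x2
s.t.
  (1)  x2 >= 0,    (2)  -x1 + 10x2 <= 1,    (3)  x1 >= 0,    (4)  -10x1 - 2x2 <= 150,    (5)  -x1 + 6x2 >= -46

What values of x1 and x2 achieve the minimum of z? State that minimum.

Extreme points and z = -10x1 + 3x2:
  (0, 0) → z = 0
  (46, 0) → z = -460
  (0, 1/10) → z = 3/10
  (233/2, 47/4) → z = -4519/4

The binding constraints are -x1 + 10x2 = 1 and -x1 + 6x2 = -46.
Solving simultaneously gives x1 = 233/2, x2 = 47/4.

x1 = 233/2, x2 = 47/4, minimum z = -4519/4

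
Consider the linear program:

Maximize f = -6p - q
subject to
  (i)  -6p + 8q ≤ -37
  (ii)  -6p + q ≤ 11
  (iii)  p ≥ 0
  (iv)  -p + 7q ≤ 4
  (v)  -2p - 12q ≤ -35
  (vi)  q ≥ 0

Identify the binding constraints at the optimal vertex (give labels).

Corner points and f = -6p - q:
  (291/34, 61/34) → f = -1807/34
  (181/22, 17/11) → f = -560/11
  (35/2, 0) → f = -105
The feasible region is unbounded (it extends along (7, 1), (1, 0)), but f strictly decreases along every unbounded feasible direction, so there is no improving ray and the maximum is attained at a vertex.

The maximum is at (181/22, 17/11). Substituting into each constraint, equality holds for (i) and (v); the remaining constraints have slack.

(i) and (v)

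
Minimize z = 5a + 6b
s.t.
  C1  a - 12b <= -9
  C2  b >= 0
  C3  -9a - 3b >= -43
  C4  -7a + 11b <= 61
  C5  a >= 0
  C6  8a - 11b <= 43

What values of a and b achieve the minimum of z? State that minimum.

a = 0, b = 3/4, minimum z = 9/2

Feasible corners and z = 5a + 6b:
  (163/37, 124/111) → z = 1063/37
  (0, 3/4) → z = 9/2
  (29/12, 85/12) → z = 655/12
  (0, 61/11) → z = 366/11

The binding constraints are a - 12b = -9 and a = 0.
Solving simultaneously gives a = 0, b = 3/4.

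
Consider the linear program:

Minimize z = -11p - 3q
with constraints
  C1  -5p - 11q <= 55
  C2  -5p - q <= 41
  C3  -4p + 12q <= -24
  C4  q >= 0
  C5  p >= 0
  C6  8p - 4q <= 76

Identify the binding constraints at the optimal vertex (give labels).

C3 and C6

Corner points and z = -11p - 3q:
  (6, 0) → z = -66
  (51/5, 7/5) → z = -582/5
  (19/2, 0) → z = -209/2

The minimum is at (51/5, 7/5). Substituting into each constraint, equality holds for C3 and C6; the remaining constraints have slack.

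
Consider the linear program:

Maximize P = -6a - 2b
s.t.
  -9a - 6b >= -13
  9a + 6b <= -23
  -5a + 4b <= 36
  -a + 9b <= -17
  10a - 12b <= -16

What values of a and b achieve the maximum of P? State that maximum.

Vertices and P = -6a - 2b:
  (-392/41, -121/41) → P = 2594/41
  (-92/5, -14) → P = 692/5
  (-58/13, -31/13) → P = 410/13

a = -92/5, b = -14, maximum P = 692/5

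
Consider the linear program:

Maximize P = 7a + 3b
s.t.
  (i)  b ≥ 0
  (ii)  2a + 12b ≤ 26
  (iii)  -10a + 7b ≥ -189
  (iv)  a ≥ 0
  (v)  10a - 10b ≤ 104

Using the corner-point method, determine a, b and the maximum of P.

a = 377/35, b = 13/35, maximum P = 2678/35

Feasible corners and P = 7a + 3b:
  (0, 0) → P = 0
  (52/5, 0) → P = 364/5
  (0, 13/6) → P = 13/2
  (377/35, 13/35) → P = 2678/35

At the optimal vertex, 2a + 12b = 26 and 10a - 10b = 104.
Solving simultaneously gives a = 377/35, b = 13/35.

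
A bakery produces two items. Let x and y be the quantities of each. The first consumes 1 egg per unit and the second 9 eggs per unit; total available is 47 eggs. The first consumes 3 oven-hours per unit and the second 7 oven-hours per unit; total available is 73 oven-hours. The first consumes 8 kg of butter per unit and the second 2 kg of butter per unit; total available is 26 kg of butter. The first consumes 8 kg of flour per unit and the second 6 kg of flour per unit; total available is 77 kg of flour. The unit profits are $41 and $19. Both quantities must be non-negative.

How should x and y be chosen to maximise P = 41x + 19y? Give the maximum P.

Feasible corners and P = 41x + 19y:
  (0, 0) → P = 0
  (0, 47/9) → P = 893/9
  (13/4, 0) → P = 533/4
  (2, 5) → P = 177

At the optimal vertex, x + 9y = 47 and 8x + 2y = 26.
Solving simultaneously gives x = 2, y = 5.

x = 2, y = 5, maximum P = 177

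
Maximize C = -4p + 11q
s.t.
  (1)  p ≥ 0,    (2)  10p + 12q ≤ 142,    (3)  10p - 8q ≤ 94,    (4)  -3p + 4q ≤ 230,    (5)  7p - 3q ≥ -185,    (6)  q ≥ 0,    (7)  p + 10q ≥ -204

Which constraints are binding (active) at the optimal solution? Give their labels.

(1) and (2)

Vertices and C = -4p + 11q:
  (0, 71/6) → C = 781/6
  (0, 0) → C = 0
  (283/25, 12/5) → C = -472/25
  (47/5, 0) → C = -188/5

The maximum is at (0, 71/6). Substituting into each constraint, equality holds for (1) and (2); the remaining constraints have slack.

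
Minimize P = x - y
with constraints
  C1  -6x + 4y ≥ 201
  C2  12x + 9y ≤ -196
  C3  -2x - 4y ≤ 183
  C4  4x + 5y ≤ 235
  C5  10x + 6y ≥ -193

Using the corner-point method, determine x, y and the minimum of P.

x = -187/6, y = 178/9, minimum P = -917/18

Feasible corners and P = x - y:
  (-2593/102, 206/17) → P = -3829/102
  (-989/38, 213/19) → P = -1415/38
  (-187/6, 178/9) → P = -917/18

The binding constraints are 12x + 9y = -196 and 10x + 6y = -193.
Solving simultaneously gives x = -187/6, y = 178/9.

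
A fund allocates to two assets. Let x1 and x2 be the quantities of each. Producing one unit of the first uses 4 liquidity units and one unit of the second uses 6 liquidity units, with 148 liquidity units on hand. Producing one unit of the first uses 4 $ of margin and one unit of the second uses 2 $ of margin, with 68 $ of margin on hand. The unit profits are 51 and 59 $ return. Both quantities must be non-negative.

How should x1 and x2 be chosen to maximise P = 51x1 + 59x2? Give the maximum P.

x1 = 7, x2 = 20, maximum P = 1537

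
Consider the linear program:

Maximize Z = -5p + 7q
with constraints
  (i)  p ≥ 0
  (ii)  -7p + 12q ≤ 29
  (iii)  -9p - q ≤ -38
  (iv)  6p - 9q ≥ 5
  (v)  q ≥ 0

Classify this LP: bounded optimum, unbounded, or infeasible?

bounded optimum

Feasible corners and Z = -5p + 7q:
  (107/3, 209/9) → Z = -142/9
  (347/87, 61/29) → Z = -454/87
  (38/9, 0) → Z = -190/9
The feasible region has finitely many vertices and no improving ray; the maximum is -454/87 at (347/87, 61/29).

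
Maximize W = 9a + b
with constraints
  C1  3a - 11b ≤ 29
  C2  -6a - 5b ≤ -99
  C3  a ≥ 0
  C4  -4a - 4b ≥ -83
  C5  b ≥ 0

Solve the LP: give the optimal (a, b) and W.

Extreme points and W = 9a + b:
  (1234/81, 41/27) → W = 3743/27
  (147/8, 19/8) → W = 671/4
  (0, 99/5) → W = 99/5
  (0, 83/4) → W = 83/4

a = 147/8, b = 19/8, maximum W = 671/4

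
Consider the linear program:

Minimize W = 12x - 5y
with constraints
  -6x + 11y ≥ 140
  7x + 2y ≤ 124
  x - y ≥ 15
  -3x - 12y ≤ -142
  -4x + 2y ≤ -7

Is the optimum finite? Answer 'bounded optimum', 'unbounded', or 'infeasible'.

The boundaries -6x + 11y = 140 and 7x + 2y = 124 meet at (1084/89, 1724/89), but that point violates x - y ≥ 15. Every candidate vertex is excluded by some other constraint, so the feasible region is empty.

infeasible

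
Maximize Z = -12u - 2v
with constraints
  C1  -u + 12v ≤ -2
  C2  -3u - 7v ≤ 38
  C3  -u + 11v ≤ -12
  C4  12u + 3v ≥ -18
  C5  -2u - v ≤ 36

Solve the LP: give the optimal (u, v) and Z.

Feasible corners and Z = -12u - 2v:
  (122, 10) → Z = -1484
  (-4/25, -134/25) → Z = 316/25
  (-6/5, -6/5) → Z = 84/5
The feasible region is unbounded (it extends along (12, 1), (7, -3)), but Z strictly decreases along every unbounded feasible direction, so there is no improving ray and the maximum is attained at a vertex.

u = -6/5, v = -6/5, maximum Z = 84/5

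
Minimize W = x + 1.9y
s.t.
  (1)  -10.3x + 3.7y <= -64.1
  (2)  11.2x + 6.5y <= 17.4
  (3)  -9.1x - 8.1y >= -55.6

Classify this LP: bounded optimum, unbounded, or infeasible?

unbounded

From the feasible point (48103/10839, -53870/10839), moving in the direction (-3.7, -10.3) keeps every constraint satisfied while W decreases without bound.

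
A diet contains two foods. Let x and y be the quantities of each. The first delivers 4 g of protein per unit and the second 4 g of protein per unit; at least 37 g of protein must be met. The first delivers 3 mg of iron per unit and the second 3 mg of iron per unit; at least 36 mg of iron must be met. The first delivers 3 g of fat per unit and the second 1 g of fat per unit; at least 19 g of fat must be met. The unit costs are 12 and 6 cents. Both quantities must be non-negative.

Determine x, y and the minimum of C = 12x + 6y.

Extreme points and C = 12x + 6y:
  (0, 19) → C = 114
  (12, 0) → C = 144
  (7/2, 17/2) → C = 93
The feasible region is unbounded (it extends along (0, 1), (1, 0)), but C strictly increases along every unbounded feasible direction, so there is no improving ray and the minimum is attained at a vertex.

x = 7/2, y = 17/2, minimum C = 93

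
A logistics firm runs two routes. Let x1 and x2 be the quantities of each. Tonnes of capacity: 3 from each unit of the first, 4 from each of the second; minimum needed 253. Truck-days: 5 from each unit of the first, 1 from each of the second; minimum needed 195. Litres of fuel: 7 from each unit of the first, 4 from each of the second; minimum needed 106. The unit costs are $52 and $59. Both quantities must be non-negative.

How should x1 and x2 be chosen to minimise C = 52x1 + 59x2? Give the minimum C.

x1 = 31, x2 = 40, minimum C = 3972

Vertices and C = 52x1 + 59x2:
  (0, 195) → C = 11505
  (253/3, 0) → C = 13156/3
  (31, 40) → C = 3972
The feasible region is unbounded (it extends along (0, 1), (1, 0)), but C strictly increases along every unbounded feasible direction, so there is no improving ray and the minimum is attained at a vertex.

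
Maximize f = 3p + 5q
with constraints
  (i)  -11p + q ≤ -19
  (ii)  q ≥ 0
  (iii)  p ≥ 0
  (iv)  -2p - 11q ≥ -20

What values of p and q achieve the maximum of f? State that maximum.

p = 10, q = 0, maximum f = 30

Corner points and f = 3p + 5q:
  (19/11, 0) → f = 57/11
  (229/123, 182/123) → f = 1597/123
  (10, 0) → f = 30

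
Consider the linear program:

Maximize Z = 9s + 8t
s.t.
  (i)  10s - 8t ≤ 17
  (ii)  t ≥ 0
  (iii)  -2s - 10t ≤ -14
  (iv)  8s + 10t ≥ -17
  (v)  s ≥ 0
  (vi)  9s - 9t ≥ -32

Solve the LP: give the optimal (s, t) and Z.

Extreme points and Z = 9s + 8t:
  (141/58, 53/58) → Z = 1693/58
  (409/18, 473/18) → Z = 7465/18
  (0, 7/5) → Z = 56/5
  (0, 32/9) → Z = 256/9

The optimum lies where 10s - 8t = 17 and 9s - 9t = -32.
Solving simultaneously gives s = 409/18, t = 473/18.

s = 409/18, t = 473/18, maximum Z = 7465/18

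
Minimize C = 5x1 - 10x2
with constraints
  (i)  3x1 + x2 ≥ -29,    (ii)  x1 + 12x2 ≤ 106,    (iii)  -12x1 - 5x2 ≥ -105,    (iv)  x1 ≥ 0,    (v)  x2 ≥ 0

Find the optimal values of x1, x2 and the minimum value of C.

x1 = 0, x2 = 53/6, minimum C = -265/3

Corner points and C = 5x1 - 10x2:
  (730/139, 1167/139) → C = -8020/139
  (0, 53/6) → C = -265/3
  (35/4, 0) → C = 175/4
  (0, 0) → C = 0

The binding constraints are x1 + 12x2 = 106 and x1 = 0.
Solving simultaneously gives x1 = 0, x2 = 53/6.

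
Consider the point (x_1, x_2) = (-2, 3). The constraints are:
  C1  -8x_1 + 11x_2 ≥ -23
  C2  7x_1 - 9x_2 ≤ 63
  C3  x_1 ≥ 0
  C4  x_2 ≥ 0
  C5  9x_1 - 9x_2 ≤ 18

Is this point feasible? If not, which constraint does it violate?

not feasible — violates C3

Constraint C3: x_1 = -2, which is not ≥ 0. All other constraints are satisfied.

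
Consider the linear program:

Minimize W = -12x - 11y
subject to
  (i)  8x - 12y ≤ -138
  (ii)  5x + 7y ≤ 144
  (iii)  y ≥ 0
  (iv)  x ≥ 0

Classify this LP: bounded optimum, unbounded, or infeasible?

bounded optimum

Extreme points and W = -12x - 11y:
  (381/58, 921/58) → W = -507/2
  (0, 23/2) → W = -253/2
  (0, 144/7) → W = -1584/7
The feasible region has finitely many vertices and no improving ray; the minimum is -507/2 at (381/58, 921/58).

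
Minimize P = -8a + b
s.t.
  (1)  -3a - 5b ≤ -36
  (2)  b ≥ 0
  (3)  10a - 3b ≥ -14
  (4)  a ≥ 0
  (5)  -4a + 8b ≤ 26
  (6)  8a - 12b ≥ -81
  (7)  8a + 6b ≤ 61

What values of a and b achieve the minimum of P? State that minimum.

a = 89/22, b = 105/22, minimum P = -607/22

Extreme points and P = -8a + b:
  (79/22, 111/22) → P = -521/22
  (89/22, 105/22) → P = -607/22
  (83/22, 113/22) → P = -551/22

At the optimal vertex, -3a - 5b = -36 and 8a + 6b = 61.
Solving simultaneously gives a = 89/22, b = 105/22.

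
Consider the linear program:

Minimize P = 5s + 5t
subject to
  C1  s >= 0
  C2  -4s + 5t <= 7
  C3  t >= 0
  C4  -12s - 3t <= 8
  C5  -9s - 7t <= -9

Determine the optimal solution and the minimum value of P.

s = 1, t = 0, minimum P = 5

Corner points and P = 5s + 5t:
  (0, 7/5) → P = 7
  (0, 9/7) → P = 45/7
  (1, 0) → P = 5
The feasible region is unbounded (it extends along (5, 4), (1, 0)), but P strictly increases along every unbounded feasible direction, so there is no improving ray and the minimum is attained at a vertex.

The binding constraints are t = 0 and -9s - 7t = -9.
Solving simultaneously gives s = 1, t = 0.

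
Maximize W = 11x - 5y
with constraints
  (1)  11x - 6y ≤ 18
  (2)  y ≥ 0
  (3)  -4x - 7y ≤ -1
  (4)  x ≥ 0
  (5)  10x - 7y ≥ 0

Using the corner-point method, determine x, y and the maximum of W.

Vertices and W = 11x - 5y:
  (18/11, 0) → W = 18
  (126/17, 180/17) → W = 486/17
  (1/4, 0) → W = 11/4
  (1/14, 5/49) → W = 27/98

The optimum lies where 11x - 6y = 18 and 10x - 7y = 0.
Solving simultaneously gives x = 126/17, y = 180/17.

x = 126/17, y = 180/17, maximum W = 486/17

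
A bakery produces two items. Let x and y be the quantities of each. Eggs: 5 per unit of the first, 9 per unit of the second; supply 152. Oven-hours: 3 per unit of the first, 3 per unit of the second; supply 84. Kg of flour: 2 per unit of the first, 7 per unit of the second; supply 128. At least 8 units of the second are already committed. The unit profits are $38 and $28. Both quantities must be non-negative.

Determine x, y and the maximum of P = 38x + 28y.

Extreme points and P = 38x + 28y:
  (0, 152/9) → P = 4256/9
  (0, 8) → P = 224
  (16, 8) → P = 832

x = 16, y = 8, maximum P = 832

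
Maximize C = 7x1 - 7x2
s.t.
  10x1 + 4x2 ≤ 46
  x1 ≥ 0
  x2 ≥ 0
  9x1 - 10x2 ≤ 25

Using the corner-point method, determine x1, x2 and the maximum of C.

Corner points and C = 7x1 - 7x2:
  (0, 23/2) → C = -161/2
  (70/17, 41/34) → C = 693/34
  (0, 0) → C = 0
  (25/9, 0) → C = 175/9

x1 = 70/17, x2 = 41/34, maximum C = 693/34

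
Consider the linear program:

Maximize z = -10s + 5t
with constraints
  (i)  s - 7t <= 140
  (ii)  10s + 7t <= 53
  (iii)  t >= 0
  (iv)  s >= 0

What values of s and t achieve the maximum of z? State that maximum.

s = 0, t = 53/7, maximum z = 265/7

The optimum lies where 10s + 7t = 53 and s = 0.
Solving simultaneously gives s = 0, t = 53/7.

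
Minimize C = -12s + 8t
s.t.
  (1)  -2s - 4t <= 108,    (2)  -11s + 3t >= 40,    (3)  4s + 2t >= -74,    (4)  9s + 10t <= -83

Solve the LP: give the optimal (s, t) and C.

s = -151/17, t = -327/17, minimum C = -804/17

The binding constraints are -11s + 3t = 40 and 4s + 2t = -74.
Solving simultaneously gives s = -151/17, t = -327/17.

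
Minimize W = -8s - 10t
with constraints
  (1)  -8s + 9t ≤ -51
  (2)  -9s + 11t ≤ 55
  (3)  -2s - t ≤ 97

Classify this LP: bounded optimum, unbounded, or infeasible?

unbounded

From the feasible point (1056/7, 899/7), moving in the direction (11, 9) keeps every constraint satisfied while W decreases without bound.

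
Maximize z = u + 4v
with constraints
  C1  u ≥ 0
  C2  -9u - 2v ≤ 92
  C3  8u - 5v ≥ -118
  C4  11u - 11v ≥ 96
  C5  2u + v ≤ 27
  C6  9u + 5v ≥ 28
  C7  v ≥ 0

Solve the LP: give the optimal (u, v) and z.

Feasible corners and z = u + 4v:
  (131/11, 35/11) → z = 271/11
  (96/11, 0) → z = 96/11
  (27/2, 0) → z = 27/2

u = 131/11, v = 35/11, maximum z = 271/11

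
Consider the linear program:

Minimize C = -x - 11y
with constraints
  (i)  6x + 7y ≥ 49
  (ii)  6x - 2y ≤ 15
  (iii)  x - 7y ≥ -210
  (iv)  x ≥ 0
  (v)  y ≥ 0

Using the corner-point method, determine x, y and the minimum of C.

x = 105/8, y = 255/8, minimum C = -1455/4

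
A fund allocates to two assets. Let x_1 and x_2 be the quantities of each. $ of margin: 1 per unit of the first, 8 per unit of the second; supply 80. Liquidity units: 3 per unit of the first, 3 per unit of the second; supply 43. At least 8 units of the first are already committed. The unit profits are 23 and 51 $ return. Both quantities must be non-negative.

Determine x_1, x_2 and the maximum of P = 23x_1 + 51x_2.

x_1 = 8, x_2 = 19/3, maximum P = 507

Corner points and P = 23x_1 + 51x_2:
  (43/3, 0) → P = 989/3
  (8, 0) → P = 184
  (8, 19/3) → P = 507

The binding constraints are 3x_1 + 3x_2 = 43 and x_1 = 8.
Solving simultaneously gives x_1 = 8, x_2 = 19/3.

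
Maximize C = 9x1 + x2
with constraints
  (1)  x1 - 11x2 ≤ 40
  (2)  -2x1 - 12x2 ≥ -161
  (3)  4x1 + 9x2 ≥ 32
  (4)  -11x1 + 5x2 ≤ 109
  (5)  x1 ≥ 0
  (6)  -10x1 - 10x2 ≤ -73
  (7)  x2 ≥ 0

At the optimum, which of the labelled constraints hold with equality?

Extreme points and C = 9x1 + x2:
  (2251/34, 81/34) → C = 10170/17
  (40, 0) → C = 360
  (0, 161/12) → C = 161/12
  (337/50, 14/25) → C = 3061/50
  (8, 0) → C = 72
  (0, 73/10) → C = 73/10

The maximum is at (2251/34, 81/34). Substituting into each constraint, equality holds for (1) and (2); the remaining constraints have slack.

(1) and (2)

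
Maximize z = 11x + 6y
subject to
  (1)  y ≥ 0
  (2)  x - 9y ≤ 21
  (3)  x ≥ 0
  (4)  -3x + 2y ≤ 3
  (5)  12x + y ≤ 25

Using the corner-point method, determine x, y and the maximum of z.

x = 47/27, y = 37/9, maximum z = 1183/27

Feasible corners and z = 11x + 6y:
  (0, 0) → z = 0
  (25/12, 0) → z = 275/12
  (0, 3/2) → z = 9
  (47/27, 37/9) → z = 1183/27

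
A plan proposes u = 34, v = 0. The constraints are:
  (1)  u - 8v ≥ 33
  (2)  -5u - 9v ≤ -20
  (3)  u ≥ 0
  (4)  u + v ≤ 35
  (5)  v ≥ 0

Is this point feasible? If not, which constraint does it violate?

feasible

(1): 34 ≥ 33 ✓
(2): -170 ≤ -20 ✓
(3): 34 ≥ 0 ✓
(4): 34 ≤ 35 ✓
(5): 0 ≥ 0 ✓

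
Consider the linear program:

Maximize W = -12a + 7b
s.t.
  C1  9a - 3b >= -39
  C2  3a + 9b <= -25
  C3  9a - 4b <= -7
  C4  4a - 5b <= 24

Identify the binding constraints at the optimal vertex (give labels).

C1 and C2

Extreme points and W = -12a + 7b:
  (-71/15, -6/5) → W = 242/5
  (-89/11, -124/11) → W = 200/11
  (-163/93, -68/31) → W = 176/31
  (-131/29, -244/29) → W = -136/29

The maximum is at (-71/15, -6/5). Substituting into each constraint, equality holds for C1 and C2; the remaining constraints have slack.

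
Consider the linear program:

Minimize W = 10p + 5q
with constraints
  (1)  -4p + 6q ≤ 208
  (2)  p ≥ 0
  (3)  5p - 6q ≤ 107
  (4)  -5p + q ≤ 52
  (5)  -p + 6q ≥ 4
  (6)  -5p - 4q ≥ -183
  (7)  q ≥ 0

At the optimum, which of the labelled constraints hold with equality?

(2) and (5)

Vertices and W = 10p + 5q:
  (0, 104/3) → W = 520/3
  (133/23, 886/23) → W = 5760/23
  (0, 2/3) → W = 10/3
  (111/4, 127/24) → W = 7295/24
  (763/25, 38/5) → W = 1716/5

The minimum is at (0, 2/3). Substituting into each constraint, equality holds for (2) and (5); the remaining constraints have slack.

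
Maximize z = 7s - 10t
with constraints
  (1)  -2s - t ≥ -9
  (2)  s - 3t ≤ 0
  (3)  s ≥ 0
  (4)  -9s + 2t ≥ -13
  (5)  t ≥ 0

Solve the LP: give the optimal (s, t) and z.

s = 39/25, t = 13/25, maximum z = 143/25

Corner points and z = 7s - 10t:
  (0, 9) → z = -90
  (31/13, 55/13) → z = -333/13
  (0, 0) → z = 0
  (39/25, 13/25) → z = 143/25

At the optimal vertex, s - 3t = 0 and -9s + 2t = -13.
Solving simultaneously gives s = 39/25, t = 13/25.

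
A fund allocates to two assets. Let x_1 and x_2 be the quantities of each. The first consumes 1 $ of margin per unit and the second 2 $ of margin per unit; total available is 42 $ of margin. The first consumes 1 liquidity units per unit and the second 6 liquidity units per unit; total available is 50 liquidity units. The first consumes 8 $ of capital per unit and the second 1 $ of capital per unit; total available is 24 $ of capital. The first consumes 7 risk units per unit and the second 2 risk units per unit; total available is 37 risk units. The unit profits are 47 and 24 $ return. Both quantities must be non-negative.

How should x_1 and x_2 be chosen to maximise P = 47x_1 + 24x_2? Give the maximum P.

Corner points and P = 47x_1 + 24x_2:
  (0, 0) → P = 0
  (0, 25/3) → P = 200
  (3, 0) → P = 141
  (2, 8) → P = 286

x_1 = 2, x_2 = 8, maximum P = 286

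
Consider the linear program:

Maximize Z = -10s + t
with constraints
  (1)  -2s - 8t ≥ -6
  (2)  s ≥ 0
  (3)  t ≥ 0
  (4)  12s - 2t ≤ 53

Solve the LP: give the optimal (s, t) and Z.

s = 0, t = 3/4, maximum Z = 3/4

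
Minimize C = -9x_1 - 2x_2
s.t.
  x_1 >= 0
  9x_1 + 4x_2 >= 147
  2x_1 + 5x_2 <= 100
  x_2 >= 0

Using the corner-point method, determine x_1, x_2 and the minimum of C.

Extreme points and C = -9x_1 - 2x_2:
  (335/37, 606/37) → C = -4227/37
  (49/3, 0) → C = -147
  (50, 0) → C = -450

The optimum lies where 2x_1 + 5x_2 = 100 and x_2 = 0.
Solving simultaneously gives x_1 = 50, x_2 = 0.

x_1 = 50, x_2 = 0, minimum C = -450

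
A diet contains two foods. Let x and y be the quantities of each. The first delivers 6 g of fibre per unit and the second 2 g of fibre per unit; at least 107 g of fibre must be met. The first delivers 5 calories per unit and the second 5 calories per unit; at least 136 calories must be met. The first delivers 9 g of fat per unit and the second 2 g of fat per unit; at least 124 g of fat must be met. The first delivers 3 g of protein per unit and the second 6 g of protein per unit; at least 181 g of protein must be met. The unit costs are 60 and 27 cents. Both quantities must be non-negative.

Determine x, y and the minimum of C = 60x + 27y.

x = 28/3, y = 51/2, minimum C = 2497/2

Vertices and C = 60x + 27y:
  (0, 62) → C = 1674
  (181/3, 0) → C = 3620
  (17/3, 73/2) → C = 2651/2
  (28/3, 51/2) → C = 2497/2
The feasible region is unbounded (it extends along (0, 1), (1, 0)), but C strictly increases along every unbounded feasible direction, so there is no improving ray and the minimum is attained at a vertex.

At the optimal vertex, 6x + 2y = 107 and 3x + 6y = 181.
Solving simultaneously gives x = 28/3, y = 51/2.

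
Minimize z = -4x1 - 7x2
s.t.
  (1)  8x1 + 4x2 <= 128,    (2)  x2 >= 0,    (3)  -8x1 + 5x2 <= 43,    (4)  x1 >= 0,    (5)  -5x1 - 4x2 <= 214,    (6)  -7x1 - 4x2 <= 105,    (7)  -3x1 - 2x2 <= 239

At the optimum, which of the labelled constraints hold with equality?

Extreme points and z = -4x1 - 7x2:
  (16, 0) → z = -64
  (13/2, 19) → z = -159
  (0, 0) → z = 0
  (0, 43/5) → z = -301/5

The minimum is at (13/2, 19). Substituting into each constraint, equality holds for (1) and (3); the remaining constraints have slack.

(1) and (3)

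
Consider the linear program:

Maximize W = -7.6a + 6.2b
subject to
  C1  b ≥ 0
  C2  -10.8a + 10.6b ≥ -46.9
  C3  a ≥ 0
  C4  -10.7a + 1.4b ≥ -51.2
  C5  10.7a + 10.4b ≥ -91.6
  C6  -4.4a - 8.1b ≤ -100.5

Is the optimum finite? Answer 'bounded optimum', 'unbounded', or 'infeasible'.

unbounded

From the feasible point (0, 335/27), moving in the direction (0, 1) keeps every constraint satisfied while W increases without bound.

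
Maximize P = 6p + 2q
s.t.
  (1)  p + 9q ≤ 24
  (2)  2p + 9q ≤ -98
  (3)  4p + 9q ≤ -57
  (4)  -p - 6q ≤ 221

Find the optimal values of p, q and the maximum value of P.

Corner points and P = 6p + 2q:
  (-122, 146/9) → P = -6296/9
  (-711, 245/3) → P = -12308/3
  (41/2, -139/9) → P = 829/9
  (549/5, -827/15) → P = 8228/15

At the optimal vertex, 4p + 9q = -57 and -p - 6q = 221.
Solving simultaneously gives p = 549/5, q = -827/15.

p = 549/5, q = -827/15, maximum P = 8228/15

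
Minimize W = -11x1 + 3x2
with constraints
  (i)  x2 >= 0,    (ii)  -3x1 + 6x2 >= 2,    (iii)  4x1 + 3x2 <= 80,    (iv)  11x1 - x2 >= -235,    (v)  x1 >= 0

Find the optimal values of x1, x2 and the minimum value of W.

x1 = 158/11, x2 = 248/33, minimum W = -1490/11

Extreme points and W = -11x1 + 3x2:
  (158/11, 248/33) → W = -1490/11
  (0, 1/3) → W = 1
  (0, 80/3) → W = 80

The optimum lies where -3x1 + 6x2 = 2 and 4x1 + 3x2 = 80.
Solving simultaneously gives x1 = 158/11, x2 = 248/33.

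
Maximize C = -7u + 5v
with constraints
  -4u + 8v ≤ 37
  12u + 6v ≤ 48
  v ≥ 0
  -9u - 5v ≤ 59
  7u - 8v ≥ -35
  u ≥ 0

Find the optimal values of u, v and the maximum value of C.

u = 0, v = 35/8, maximum C = 175/8

Corner points and C = -7u + 5v:
  (27/20, 53/10) → C = 341/20
  (2/3, 119/24) → C = 161/8
  (4, 0) → C = -28
  (0, 0) → C = 0
  (0, 35/8) → C = 175/8

The optimum lies where 7u - 8v = -35 and u = 0.
Solving simultaneously gives u = 0, v = 35/8.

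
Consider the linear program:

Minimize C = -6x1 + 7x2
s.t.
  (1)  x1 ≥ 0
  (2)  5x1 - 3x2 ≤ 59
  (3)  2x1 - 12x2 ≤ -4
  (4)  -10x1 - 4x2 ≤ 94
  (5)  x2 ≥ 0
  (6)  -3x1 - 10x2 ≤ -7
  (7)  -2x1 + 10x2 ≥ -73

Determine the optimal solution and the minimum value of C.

x1 = 40/3, x2 = 23/9, minimum C = -559/9

Extreme points and C = -6x1 + 7x2:
  (0, 7/10) → C = 49/10
  (40/3, 23/9) → C = -559/9
  (11/14, 13/28) → C = -41/28
The feasible region is unbounded (it extends along (0, 1), (3, 5)), but C strictly increases along every unbounded feasible direction, so there is no improving ray and the minimum is attained at a vertex.

At the optimal vertex, 5x1 - 3x2 = 59 and 2x1 - 12x2 = -4.
Solving simultaneously gives x1 = 40/3, x2 = 23/9.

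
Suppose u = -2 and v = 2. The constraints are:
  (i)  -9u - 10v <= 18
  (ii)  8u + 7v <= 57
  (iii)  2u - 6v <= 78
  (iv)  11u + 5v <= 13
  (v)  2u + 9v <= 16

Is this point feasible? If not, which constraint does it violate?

(i): -2 ≤ 18 ✓
(ii): -2 ≤ 57 ✓
(iii): -16 ≤ 78 ✓
(iv): -12 ≤ 13 ✓
(v): 14 ≤ 16 ✓

feasible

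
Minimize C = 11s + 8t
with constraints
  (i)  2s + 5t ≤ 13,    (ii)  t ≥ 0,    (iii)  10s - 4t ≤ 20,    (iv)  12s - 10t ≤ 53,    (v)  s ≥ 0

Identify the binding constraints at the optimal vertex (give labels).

Corner points and C = 11s + 8t:
  (76/29, 45/29) → C = 1196/29
  (0, 13/5) → C = 104/5
  (2, 0) → C = 22
  (0, 0) → C = 0

The minimum is at (0, 0). Substituting into each constraint, equality holds for (ii) and (v); the remaining constraints have slack.

(ii) and (v)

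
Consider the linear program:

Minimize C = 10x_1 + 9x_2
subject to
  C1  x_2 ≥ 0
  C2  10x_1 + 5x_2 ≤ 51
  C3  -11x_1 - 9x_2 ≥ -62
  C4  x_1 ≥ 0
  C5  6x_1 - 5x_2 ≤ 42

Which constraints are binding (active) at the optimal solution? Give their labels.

Feasible corners and C = 10x_1 + 9x_2:
  (51/10, 0) → C = 51
  (0, 0) → C = 0
  (149/35, 59/35) → C = 2021/35
  (0, 62/9) → C = 62

The minimum is at (0, 0). Substituting into each constraint, equality holds for C1 and C4; the remaining constraints have slack.

C1 and C4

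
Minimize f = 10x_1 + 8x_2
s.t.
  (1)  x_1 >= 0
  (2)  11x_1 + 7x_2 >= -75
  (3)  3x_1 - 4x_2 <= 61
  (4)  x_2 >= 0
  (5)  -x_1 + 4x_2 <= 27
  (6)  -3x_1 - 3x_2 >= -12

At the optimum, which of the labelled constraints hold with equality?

(1) and (4)

Vertices and f = 10x_1 + 8x_2:
  (0, 0) → f = 0
  (0, 4) → f = 32
  (4, 0) → f = 40

The minimum is at (0, 0). Substituting into each constraint, equality holds for (1) and (4); the remaining constraints have slack.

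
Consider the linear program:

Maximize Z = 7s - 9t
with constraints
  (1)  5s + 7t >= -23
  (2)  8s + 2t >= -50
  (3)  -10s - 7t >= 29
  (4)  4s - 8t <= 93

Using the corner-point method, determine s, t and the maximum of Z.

Corner points and Z = 7s - 9t:
  (-152/23, 33/23) → Z = -1361/23
  (-6/5, -17/7) → Z = 471/35
  (-73/9, 67/9) → Z = -1114/9

At the optimal vertex, 5s + 7t = -23 and -10s - 7t = 29.
Solving simultaneously gives s = -6/5, t = -17/7.

s = -6/5, t = -17/7, maximum Z = 471/35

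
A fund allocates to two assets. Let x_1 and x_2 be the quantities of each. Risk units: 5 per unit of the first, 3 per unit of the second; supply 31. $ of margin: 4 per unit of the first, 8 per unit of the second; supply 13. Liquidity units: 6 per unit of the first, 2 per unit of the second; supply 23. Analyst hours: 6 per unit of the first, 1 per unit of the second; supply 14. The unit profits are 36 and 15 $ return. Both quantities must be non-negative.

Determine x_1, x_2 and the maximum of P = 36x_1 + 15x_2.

Vertices and P = 36x_1 + 15x_2:
  (0, 0) → P = 0
  (0, 13/8) → P = 195/8
  (7/3, 0) → P = 84
  (9/4, 1/2) → P = 177/2

The binding constraints are 4x_1 + 8x_2 = 13 and 6x_1 + x_2 = 14.
Solving simultaneously gives x_1 = 9/4, x_2 = 1/2.

x_1 = 9/4, x_2 = 1/2, maximum P = 177/2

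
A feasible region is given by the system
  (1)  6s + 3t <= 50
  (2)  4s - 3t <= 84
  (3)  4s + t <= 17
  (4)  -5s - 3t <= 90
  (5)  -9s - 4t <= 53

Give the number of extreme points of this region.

4

Pairwise boundary intersections that survive every other constraint:
  (1/6, 49/3)
  (-359/3, 256)
  (135/16, -67/4)
  (177/43, -968/43)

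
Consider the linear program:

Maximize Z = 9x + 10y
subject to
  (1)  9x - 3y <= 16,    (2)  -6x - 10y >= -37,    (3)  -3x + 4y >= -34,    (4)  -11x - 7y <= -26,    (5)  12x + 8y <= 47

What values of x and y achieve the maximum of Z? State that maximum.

x = 29/12, y = 9/4, maximum Z = 177/4

The binding constraints are -6x - 10y = -37 and 12x + 8y = 47.
Solving simultaneously gives x = 29/12, y = 9/4.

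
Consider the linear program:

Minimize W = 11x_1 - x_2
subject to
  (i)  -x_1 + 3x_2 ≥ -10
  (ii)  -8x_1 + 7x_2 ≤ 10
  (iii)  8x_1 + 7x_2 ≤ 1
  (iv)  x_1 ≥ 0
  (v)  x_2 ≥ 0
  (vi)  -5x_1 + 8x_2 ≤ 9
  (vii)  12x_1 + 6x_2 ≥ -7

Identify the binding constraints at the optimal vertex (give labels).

(iii) and (iv)

Corner points and W = 11x_1 - x_2:
  (0, 1/7) → W = -1/7
  (1/8, 0) → W = 11/8
  (0, 0) → W = 0

The minimum is at (0, 1/7). Substituting into each constraint, equality holds for (iii) and (iv); the remaining constraints have slack.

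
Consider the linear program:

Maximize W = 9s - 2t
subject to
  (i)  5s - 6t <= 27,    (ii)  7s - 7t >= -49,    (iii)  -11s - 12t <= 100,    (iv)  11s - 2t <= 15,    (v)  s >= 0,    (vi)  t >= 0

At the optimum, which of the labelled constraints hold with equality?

Vertices and W = 9s - 2t:
  (29/9, 92/9) → W = 77/9
  (0, 7) → W = -14
  (15/11, 0) → W = 135/11
  (0, 0) → W = 0

The maximum is at (15/11, 0). Substituting into each constraint, equality holds for (iv) and (vi); the remaining constraints have slack.

(iv) and (vi)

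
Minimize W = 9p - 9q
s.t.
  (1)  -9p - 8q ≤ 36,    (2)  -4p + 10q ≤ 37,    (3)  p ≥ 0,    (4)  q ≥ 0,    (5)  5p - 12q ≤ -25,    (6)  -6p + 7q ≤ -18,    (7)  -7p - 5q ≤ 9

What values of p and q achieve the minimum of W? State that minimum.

Vertices and W = 9p - 9q:
  (97, 85/2) → W = 981/2
  (439/32, 147/16) → W = 1305/32
  (391/37, 240/37) → W = 1359/37

p = 391/37, q = 240/37, minimum W = 1359/37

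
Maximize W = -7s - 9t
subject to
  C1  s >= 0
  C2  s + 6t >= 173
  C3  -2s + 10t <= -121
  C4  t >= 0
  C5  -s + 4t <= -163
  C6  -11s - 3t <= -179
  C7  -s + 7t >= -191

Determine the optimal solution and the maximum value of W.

s = 167, t = 1, maximum W = -1178

Vertices and W = -7s - 9t:
  (173, 0) → W = -1211
  (167, 1) → W = -1178
  (573, 205/2) → W = -9867/2
  (191, 0) → W = -1337
The feasible region is unbounded (it extends along (7, 1), (5, 1)), but W strictly decreases along every unbounded feasible direction, so there is no improving ray and the maximum is attained at a vertex.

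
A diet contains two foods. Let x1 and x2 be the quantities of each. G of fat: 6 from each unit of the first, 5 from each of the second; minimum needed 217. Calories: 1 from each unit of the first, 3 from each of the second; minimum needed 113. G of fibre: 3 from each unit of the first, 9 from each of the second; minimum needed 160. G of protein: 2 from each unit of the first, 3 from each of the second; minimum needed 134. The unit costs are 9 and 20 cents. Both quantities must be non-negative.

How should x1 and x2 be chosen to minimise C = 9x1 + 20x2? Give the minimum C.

x1 = 21, x2 = 92/3, minimum C = 2407/3

The feasible region is unbounded (it extends along (0, 1), (1, 0)), but C strictly increases along every unbounded feasible direction, so there is no improving ray and the minimum is attained at a vertex.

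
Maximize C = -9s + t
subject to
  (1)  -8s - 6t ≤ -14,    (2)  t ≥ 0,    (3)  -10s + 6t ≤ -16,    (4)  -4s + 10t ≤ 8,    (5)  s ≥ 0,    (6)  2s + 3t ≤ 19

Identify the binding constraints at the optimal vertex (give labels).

(1) and (3)

Extreme points and C = -9s + t:
  (7/4, 0) → C = -63/4
  (5/3, 1/9) → C = -134/9
  (19/2, 0) → C = -171/2
  (52/19, 36/19) → C = -432/19
  (83/16, 23/8) → C = -701/16

The maximum is at (5/3, 1/9). Substituting into each constraint, equality holds for (1) and (3); the remaining constraints have slack.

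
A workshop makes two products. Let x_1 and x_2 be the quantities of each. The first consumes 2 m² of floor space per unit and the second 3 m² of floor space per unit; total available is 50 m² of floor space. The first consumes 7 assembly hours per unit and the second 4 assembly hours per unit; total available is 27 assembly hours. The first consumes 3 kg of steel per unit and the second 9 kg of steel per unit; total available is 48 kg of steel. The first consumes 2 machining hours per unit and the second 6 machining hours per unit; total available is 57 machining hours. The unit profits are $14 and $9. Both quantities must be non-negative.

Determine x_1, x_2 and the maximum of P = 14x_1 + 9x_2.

Extreme points and P = 14x_1 + 9x_2:
  (0, 0) → P = 0
  (0, 16/3) → P = 48
  (27/7, 0) → P = 54
  (1, 5) → P = 59

The binding constraints are 7x_1 + 4x_2 = 27 and 3x_1 + 9x_2 = 48.
Solving simultaneously gives x_1 = 1, x_2 = 5.

x_1 = 1, x_2 = 5, maximum P = 59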